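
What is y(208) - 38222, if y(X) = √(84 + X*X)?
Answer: -38222 + 2*√10837 ≈ -38014.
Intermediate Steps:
y(X) = √(84 + X²)
y(208) - 38222 = √(84 + 208²) - 38222 = √(84 + 43264) - 38222 = √43348 - 38222 = 2*√10837 - 38222 = -38222 + 2*√10837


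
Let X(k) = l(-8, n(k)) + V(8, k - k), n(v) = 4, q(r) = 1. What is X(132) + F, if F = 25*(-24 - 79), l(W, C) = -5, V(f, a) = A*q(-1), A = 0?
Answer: -2580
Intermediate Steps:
V(f, a) = 0 (V(f, a) = 0*1 = 0)
X(k) = -5 (X(k) = -5 + 0 = -5)
F = -2575 (F = 25*(-103) = -2575)
X(132) + F = -5 - 2575 = -2580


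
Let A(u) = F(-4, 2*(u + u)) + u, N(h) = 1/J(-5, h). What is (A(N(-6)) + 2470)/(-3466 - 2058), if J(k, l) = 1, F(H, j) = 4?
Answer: -2475/5524 ≈ -0.44804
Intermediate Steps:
N(h) = 1 (N(h) = 1/1 = 1)
A(u) = 4 + u
(A(N(-6)) + 2470)/(-3466 - 2058) = ((4 + 1) + 2470)/(-3466 - 2058) = (5 + 2470)/(-5524) = 2475*(-1/5524) = -2475/5524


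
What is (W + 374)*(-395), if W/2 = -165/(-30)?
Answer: -152075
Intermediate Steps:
W = 11 (W = 2*(-165/(-30)) = 2*(-165*(-1/30)) = 2*(11/2) = 11)
(W + 374)*(-395) = (11 + 374)*(-395) = 385*(-395) = -152075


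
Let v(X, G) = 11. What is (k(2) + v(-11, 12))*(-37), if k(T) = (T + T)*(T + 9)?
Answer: -2035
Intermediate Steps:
k(T) = 2*T*(9 + T) (k(T) = (2*T)*(9 + T) = 2*T*(9 + T))
(k(2) + v(-11, 12))*(-37) = (2*2*(9 + 2) + 11)*(-37) = (2*2*11 + 11)*(-37) = (44 + 11)*(-37) = 55*(-37) = -2035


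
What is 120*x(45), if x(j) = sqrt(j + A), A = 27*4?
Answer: 360*sqrt(17) ≈ 1484.3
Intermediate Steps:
A = 108
x(j) = sqrt(108 + j) (x(j) = sqrt(j + 108) = sqrt(108 + j))
120*x(45) = 120*sqrt(108 + 45) = 120*sqrt(153) = 120*(3*sqrt(17)) = 360*sqrt(17)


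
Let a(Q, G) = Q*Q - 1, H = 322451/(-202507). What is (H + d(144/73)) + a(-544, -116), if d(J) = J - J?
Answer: 2066502986/6983 ≈ 2.9593e+5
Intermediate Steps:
d(J) = 0
H = -11119/6983 (H = 322451*(-1/202507) = -11119/6983 ≈ -1.5923)
a(Q, G) = -1 + Q**2 (a(Q, G) = Q**2 - 1 = -1 + Q**2)
(H + d(144/73)) + a(-544, -116) = (-11119/6983 + 0) + (-1 + (-544)**2) = -11119/6983 + (-1 + 295936) = -11119/6983 + 295935 = 2066502986/6983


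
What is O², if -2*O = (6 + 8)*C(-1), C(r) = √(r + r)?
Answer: -98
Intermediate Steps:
C(r) = √2*√r (C(r) = √(2*r) = √2*√r)
O = -7*I*√2 (O = -(6 + 8)*√2*√(-1)/2 = -7*√2*I = -7*I*√2 ≈ -9.8995*I)
O² = (-7*I*√2)² = -98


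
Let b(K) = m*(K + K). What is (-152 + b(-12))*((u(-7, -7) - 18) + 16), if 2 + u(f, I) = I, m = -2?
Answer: 1144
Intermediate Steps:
b(K) = -4*K (b(K) = -2*(K + K) = -4*K)
u(f, I) = -2 + I
(-152 + b(-12))*((u(-7, -7) - 18) + 16) = (-152 - 4*(-12))*(((-2 - 7) - 18) + 16) = (-152 + 48)*((-9 - 18) + 16) = -104*(-27 + 16) = -104*(-11) = 1144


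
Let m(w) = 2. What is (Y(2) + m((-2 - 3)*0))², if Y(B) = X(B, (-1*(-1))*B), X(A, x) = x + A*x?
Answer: 64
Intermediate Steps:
Y(B) = B*(1 + B) (Y(B) = ((-1*(-1))*B)*(1 + B) = (1*B)*(1 + B) = B*(1 + B))
(Y(2) + m((-2 - 3)*0))² = (2*(1 + 2) + 2)² = (2*3 + 2)² = (6 + 2)² = 8² = 64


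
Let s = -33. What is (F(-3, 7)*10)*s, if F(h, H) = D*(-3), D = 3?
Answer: 2970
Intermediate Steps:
F(h, H) = -9 (F(h, H) = 3*(-3) = -9)
(F(-3, 7)*10)*s = -9*10*(-33) = -90*(-33) = 2970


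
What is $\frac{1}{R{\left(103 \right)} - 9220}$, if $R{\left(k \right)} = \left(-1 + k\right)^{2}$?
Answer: $\frac{1}{1184} \approx 0.00084459$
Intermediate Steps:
$\frac{1}{R{\left(103 \right)} - 9220} = \frac{1}{\left(-1 + 103\right)^{2} - 9220} = \frac{1}{102^{2} - 9220} = \frac{1}{10404 - 9220} = \frac{1}{1184}$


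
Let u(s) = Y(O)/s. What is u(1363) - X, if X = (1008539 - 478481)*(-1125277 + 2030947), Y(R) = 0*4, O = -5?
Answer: -480057628860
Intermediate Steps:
Y(R) = 0
u(s) = 0 (u(s) = 0/s = 0)
X = 480057628860 (X = 530058*905670 = 480057628860)
u(1363) - X = 0 - 1*480057628860 = 0 - 480057628860 = -480057628860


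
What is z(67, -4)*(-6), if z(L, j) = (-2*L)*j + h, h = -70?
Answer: -2796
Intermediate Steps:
z(L, j) = -70 - 2*L*j (z(L, j) = (-2*L)*j - 70 = -2*L*j - 70 = -70 - 2*L*j)
z(67, -4)*(-6) = (-70 - 2*67*(-4))*(-6) = (-70 + 536)*(-6) = 466*(-6) = -2796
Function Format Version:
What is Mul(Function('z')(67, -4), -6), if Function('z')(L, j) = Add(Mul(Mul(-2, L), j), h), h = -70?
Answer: -2796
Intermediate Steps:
Function('z')(L, j) = Add(-70, Mul(-2, L, j)) (Function('z')(L, j) = Add(Mul(Mul(-2, L), j), -70) = Add(Mul(-2, L, j), -70) = Add(-70, Mul(-2, L, j)))
Mul(Function('z')(67, -4), -6) = Mul(Add(-70, Mul(-2, 67, -4)), -6) = Mul(Add(-70, 536), -6) = Mul(466, -6) = -2796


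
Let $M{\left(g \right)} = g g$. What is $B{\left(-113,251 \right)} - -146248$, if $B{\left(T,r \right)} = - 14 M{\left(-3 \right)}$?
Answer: $146122$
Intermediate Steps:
$M{\left(g \right)} = g^{2}$
$B{\left(T,r \right)} = -126$ ($B{\left(T,r \right)} = - 14 \left(-3\right)^{2} = \left(-14\right) 9 = -126$)
$B{\left(-113,251 \right)} - -146248 = -126 - -146248 = -126 + 146248 = 146122$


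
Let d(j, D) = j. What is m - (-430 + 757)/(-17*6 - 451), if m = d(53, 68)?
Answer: 29636/553 ≈ 53.591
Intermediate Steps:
m = 53
m - (-430 + 757)/(-17*6 - 451) = 53 - (-430 + 757)/(-17*6 - 451) = 53 - 327/(-102 - 451) = 53 - 327/(-553) = 53 - 327*(-1)/553 = 53 - 1*(-327/553) = 53 + 327/553 = 29636/553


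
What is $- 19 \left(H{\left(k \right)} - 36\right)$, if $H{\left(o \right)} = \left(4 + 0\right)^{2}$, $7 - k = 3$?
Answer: $380$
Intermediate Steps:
$k = 4$ ($k = 7 - 3 = 4$)
$H{\left(o \right)} = 16$ ($H{\left(o \right)} = 4^{2} = 16$)
$- 19 \left(H{\left(k \right)} - 36\right) = - 19 \left(16 - 36\right) = \left(-19\right) \left(-20\right) = 380$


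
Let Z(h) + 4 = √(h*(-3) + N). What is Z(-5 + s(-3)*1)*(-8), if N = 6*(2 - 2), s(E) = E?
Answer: 32 - 16*√6 ≈ -7.1918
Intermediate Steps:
N = 0 (N = 6*0 = 0)
Z(h) = -4 + √3*√(-h) (Z(h) = -4 + √(h*(-3) + 0) = -4 + √(-3*h + 0) = -4 + √(-3*h) = -4 + √3*√(-h))
Z(-5 + s(-3)*1)*(-8) = (-4 + √3*√(-(-5 - 3*1)))*(-8) = (-4 + √3*√(-(-5 - 3)))*(-8) = (-4 + √3*√(-1*(-8)))*(-8) = (-4 + √3*√8)*(-8) = (-4 + √3*(2*√2))*(-8) = (-4 + 2*√6)*(-8) = 32 - 16*√6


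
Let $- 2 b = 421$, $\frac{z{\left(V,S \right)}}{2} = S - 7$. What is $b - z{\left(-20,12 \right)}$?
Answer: $- \frac{441}{2} \approx -220.5$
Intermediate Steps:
$z{\left(V,S \right)} = -14 + 2 S$ ($z{\left(V,S \right)} = 2 \left(S - 7\right) = 2 \left(-7 + S\right) = -14 + 2 S$)
$b = - \frac{421}{2}$ ($b = \left(- \frac{1}{2}\right) 421 = - \frac{421}{2} \approx -210.5$)
$b - z{\left(-20,12 \right)} = - \frac{421}{2} - \left(-14 + 2 \cdot 12\right) = - \frac{421}{2} - \left(-14 + 24\right) = - \frac{421}{2} - 10 = - \frac{441}{2}$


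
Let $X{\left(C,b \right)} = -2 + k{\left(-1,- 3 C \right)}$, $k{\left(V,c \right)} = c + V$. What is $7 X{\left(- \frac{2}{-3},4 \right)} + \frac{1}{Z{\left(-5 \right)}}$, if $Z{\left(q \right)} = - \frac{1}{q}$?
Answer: $-30$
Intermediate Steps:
$k{\left(V,c \right)} = V + c$
$X{\left(C,b \right)} = -3 - 3 C$ ($X{\left(C,b \right)} = -2 - \left(1 + 3 C\right) = -3 - 3 C$)
$7 X{\left(- \frac{2}{-3},4 \right)} + \frac{1}{Z{\left(-5 \right)}} = 7 \left(-3 - 3 \left(- \frac{2}{-3}\right)\right) + \frac{1}{\left(-1\right) \frac{1}{-5}} = 7 \left(-3 - 3 \left(\left(-2\right) \left(- \frac{1}{3}\right)\right)\right) + \frac{1}{\left(-1\right) \left(- \frac{1}{5}\right)} = 7 \left(-3 - 2\right) + \frac{1}{\frac{1}{5}} = 7 \left(-3 - 2\right) + 5 = 7 \left(-5\right) + 5 = -35 + 5 = -30$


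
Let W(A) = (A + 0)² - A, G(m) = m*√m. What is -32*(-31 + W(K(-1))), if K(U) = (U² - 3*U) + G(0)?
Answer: 608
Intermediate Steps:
G(m) = m^(3/2)
K(U) = U² - 3*U (K(U) = (U² - 3*U) + 0^(3/2) = (U² - 3*U) + 0 = U² - 3*U)
W(A) = A² - A
-32*(-31 + W(K(-1))) = -32*(-31 + (-(-3 - 1))*(-1 - (-3 - 1))) = -32*(-31 + (-1*(-4))*(-1 - 1*(-4))) = -32*(-31 + 4*(-1 + 4)) = -32*(-31 + 4*3) = -32*(-31 + 12) = -32*(-19) = 608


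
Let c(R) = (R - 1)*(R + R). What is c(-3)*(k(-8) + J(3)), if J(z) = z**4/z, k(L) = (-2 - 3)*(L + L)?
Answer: 2568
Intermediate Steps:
c(R) = 2*R*(-1 + R) (c(R) = (-1 + R)*(2*R) = 2*R*(-1 + R))
k(L) = -10*L
J(z) = z**3
c(-3)*(k(-8) + J(3)) = (2*(-3)*(-1 - 3))*(-10*(-8) + 3**3) = (2*(-3)*(-4))*(80 + 27) = 24*107 = 2568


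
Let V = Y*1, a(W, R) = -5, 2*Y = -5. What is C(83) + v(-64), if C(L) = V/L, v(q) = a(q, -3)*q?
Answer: 53115/166 ≈ 319.97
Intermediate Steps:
Y = -5/2 (Y = (½)*(-5) = -5/2 ≈ -2.5000)
v(q) = -5*q
V = -5/2 (V = -5/2*1 = -5/2 ≈ -2.5000)
C(L) = -5/(2*L)
C(83) + v(-64) = -5/2/83 - 5*(-64) = -5/2*1/83 + 320 = -5/166 + 320 = 53115/166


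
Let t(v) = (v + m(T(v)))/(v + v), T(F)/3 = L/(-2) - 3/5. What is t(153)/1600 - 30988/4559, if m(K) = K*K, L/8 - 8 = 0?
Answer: -21010307177/3100120000 ≈ -6.7773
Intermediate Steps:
L = 64 (L = 64 + 8*0 = 64 + 0 = 64)
T(F) = -489/5 (T(F) = 3*(64/(-2) - 3/5) = 3*(64*(-½) - 3*⅕) = 3*(-32 - ⅗) = 3*(-163/5) = -489/5)
m(K) = K²
t(v) = (239121/25 + v)/(2*v) (t(v) = (v + (-489/5)²)/(v + v) = (v + 239121/25)/((2*v)) = (239121/25 + v)*(1/(2*v)) = (239121/25 + v)/(2*v))
t(153)/1600 - 30988/4559 = ((1/50)*(239121 + 25*153)/153)/1600 - 30988/4559 = ((1/50)*(1/153)*(239121 + 3825))*(1/1600) - 30988*1/4559 = ((1/50)*(1/153)*242946)*(1/1600) - 30988/4559 = (13497/425)*(1/1600) - 30988/4559 = 13497/680000 - 30988/4559 = -21010307177/3100120000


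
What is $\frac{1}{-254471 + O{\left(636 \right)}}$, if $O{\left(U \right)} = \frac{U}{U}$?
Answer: $- \frac{1}{254470} \approx -3.9297 \cdot 10^{-6}$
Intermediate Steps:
$O{\left(U \right)} = 1$
$\frac{1}{-254471 + O{\left(636 \right)}} = \frac{1}{-254471 + 1} = \frac{1}{-254470} = - \frac{1}{254470}$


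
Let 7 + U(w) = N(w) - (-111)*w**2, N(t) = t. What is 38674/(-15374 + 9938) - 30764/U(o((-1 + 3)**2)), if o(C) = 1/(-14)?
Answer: 5454729839/1155150 ≈ 4722.1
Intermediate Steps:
o(C) = -1/14
U(w) = -7 + w + 111*w**2 (U(w) = -7 + (w - (-111)*w**2) = -7 + (w + 111*w**2) = -7 + w + 111*w**2)
38674/(-15374 + 9938) - 30764/U(o((-1 + 3)**2)) = 38674/(-15374 + 9938) - 30764/(-7 - 1/14 + 111*(-1/14)**2) = 38674/(-5436) - 30764/(-7 - 1/14 + 111*(1/196)) = 38674*(-1/5436) - 30764/(-7 - 1/14 + 111/196) = -19337/2718 - 30764/(-1275/196) = -19337/2718 - 30764*(-196/1275) = -19337/2718 + 6029744/1275 = 5454729839/1155150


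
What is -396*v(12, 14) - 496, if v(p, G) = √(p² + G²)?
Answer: -496 - 792*√85 ≈ -7797.9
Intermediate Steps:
v(p, G) = √(G² + p²)
-396*v(12, 14) - 496 = -396*√(14² + 12²) - 496 = -396*√(196 + 144) - 496 = -792*√85 - 496 = -496 - 792*√85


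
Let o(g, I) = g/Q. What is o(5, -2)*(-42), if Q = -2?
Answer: 105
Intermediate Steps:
o(g, I) = -g/2 (o(g, I) = g/(-2) = g*(-1/2) = -g/2)
o(5, -2)*(-42) = -1/2*5*(-42) = -5/2*(-42) = 105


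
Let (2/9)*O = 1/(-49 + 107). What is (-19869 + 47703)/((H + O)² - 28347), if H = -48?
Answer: -124844768/116844917 ≈ -1.0685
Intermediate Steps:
O = 9/116 (O = 9/(2*(-49 + 107)) = (9/2)/58 = (9/2)*(1/58) = 9/116 ≈ 0.077586)
(-19869 + 47703)/((H + O)² - 28347) = (-19869 + 47703)/((-48 + 9/116)² - 28347) = 27834/((-5559/116)² - 28347) = 27834/(30902481/13456 - 28347) = 27834/(-350534751/13456) = 27834*(-13456/350534751) = -124844768/116844917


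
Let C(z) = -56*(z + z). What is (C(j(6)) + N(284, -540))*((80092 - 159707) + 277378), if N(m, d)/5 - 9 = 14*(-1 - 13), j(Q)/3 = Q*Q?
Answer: -2577049653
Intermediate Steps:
j(Q) = 3*Q² (j(Q) = 3*(Q*Q) = 3*Q²)
N(m, d) = -935 (N(m, d) = 45 + 5*(14*(-1 - 13)) = 45 + 5*(14*(-14)) = 45 + 5*(-196) = 45 - 980 = -935)
C(z) = -112*z
(C(j(6)) + N(284, -540))*((80092 - 159707) + 277378) = (-336*6² - 935)*((80092 - 159707) + 277378) = (-336*36 - 935)*(-79615 + 277378) = (-112*108 - 935)*197763 = (-12096 - 935)*197763 = -13031*197763 = -2577049653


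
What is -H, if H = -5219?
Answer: 5219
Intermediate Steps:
-H = -1*(-5219) = 5219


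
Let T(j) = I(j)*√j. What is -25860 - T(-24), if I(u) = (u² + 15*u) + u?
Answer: -25860 - 384*I*√6 ≈ -25860.0 - 940.6*I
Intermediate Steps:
I(u) = u² + 16*u
T(j) = j^(3/2)*(16 + j) (T(j) = (j*(16 + j))*√j = j^(3/2)*(16 + j))
-25860 - T(-24) = -25860 - (-24)^(3/2)*(16 - 24) = -25860 - (-48*I*√6)*(-8) = -25860 - 384*I*√6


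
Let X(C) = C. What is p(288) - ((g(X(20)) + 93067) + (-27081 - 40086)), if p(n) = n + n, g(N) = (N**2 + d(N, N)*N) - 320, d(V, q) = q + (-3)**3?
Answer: -25264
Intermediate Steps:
d(V, q) = -27 + q (d(V, q) = q - 27 = -27 + q)
g(N) = -320 + N**2 + N*(-27 + N) (g(N) = (N**2 + (-27 + N)*N) - 320 = (N**2 + N*(-27 + N)) - 320 = -320 + N**2 + N*(-27 + N))
p(n) = 2*n
p(288) - ((g(X(20)) + 93067) + (-27081 - 40086)) = 2*288 - (((-320 + 20**2 + 20*(-27 + 20)) + 93067) + (-27081 - 40086)) = 576 - (((-320 + 400 + 20*(-7)) + 93067) - 67167) = 576 - (((-320 + 400 - 140) + 93067) - 67167) = 576 - ((-60 + 93067) - 67167) = 576 - (93007 - 67167) = 576 - 1*25840 = 576 - 25840 = -25264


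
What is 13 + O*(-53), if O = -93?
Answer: 4942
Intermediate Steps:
13 + O*(-53) = 13 - 93*(-53) = 13 + 4929 = 4942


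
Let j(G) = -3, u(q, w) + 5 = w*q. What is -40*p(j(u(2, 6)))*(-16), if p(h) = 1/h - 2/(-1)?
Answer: 3200/3 ≈ 1066.7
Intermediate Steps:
u(q, w) = -5 + q*w (u(q, w) = -5 + w*q = -5 + q*w)
p(h) = 2 + 1/h (p(h) = 1/h - 2*(-1) = 1/h + 2 = 2 + 1/h)
-40*p(j(u(2, 6)))*(-16) = -40*(2 + 1/(-3))*(-16) = -40*(2 - ⅓)*(-16) = -40*5/3*(-16) = -200/3*(-16) = 3200/3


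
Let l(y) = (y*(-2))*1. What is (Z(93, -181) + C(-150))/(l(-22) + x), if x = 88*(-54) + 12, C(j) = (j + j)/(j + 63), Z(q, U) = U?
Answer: 5149/136184 ≈ 0.037809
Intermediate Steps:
l(y) = -2*y (l(y) = -2*y*1 = -2*y)
C(j) = 2*j/(63 + j) (C(j) = (2*j)/(63 + j) = 2*j/(63 + j))
x = -4740 (x = -4752 + 12 = -4740)
(Z(93, -181) + C(-150))/(l(-22) + x) = (-181 + 2*(-150)/(63 - 150))/(-2*(-22) - 4740) = (-181 + 2*(-150)/(-87))/(44 - 4740) = (-181 + 2*(-150)*(-1/87))/(-4696) = (-181 + 100/29)*(-1/4696) = -5149/29*(-1/4696) = 5149/136184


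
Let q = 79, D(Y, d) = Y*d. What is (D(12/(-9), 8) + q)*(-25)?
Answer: -5125/3 ≈ -1708.3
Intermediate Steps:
(D(12/(-9), 8) + q)*(-25) = ((12/(-9))*8 + 79)*(-25) = ((12*(-1/9))*8 + 79)*(-25) = (-4/3*8 + 79)*(-25) = (-32/3 + 79)*(-25) = (205/3)*(-25) = -5125/3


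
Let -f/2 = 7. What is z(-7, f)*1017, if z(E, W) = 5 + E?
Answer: -2034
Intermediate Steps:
f = -14 (f = -2*7 = -14)
z(-7, f)*1017 = (5 - 7)*1017 = -2*1017 = -2034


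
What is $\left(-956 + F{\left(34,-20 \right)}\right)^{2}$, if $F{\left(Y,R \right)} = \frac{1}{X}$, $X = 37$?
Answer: $\frac{1251107641}{1369} \approx 9.1388 \cdot 10^{5}$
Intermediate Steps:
$F{\left(Y,R \right)} = \frac{1}{37}$
$\left(-956 + F{\left(34,-20 \right)}\right)^{2} = \left(-956 + \frac{1}{37}\right)^{2} = \left(- \frac{35371}{37}\right)^{2} = \frac{1251107641}{1369}$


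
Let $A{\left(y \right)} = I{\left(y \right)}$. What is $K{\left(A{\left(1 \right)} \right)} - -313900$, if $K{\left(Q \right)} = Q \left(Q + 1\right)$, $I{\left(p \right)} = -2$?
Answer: $313902$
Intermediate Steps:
$A{\left(y \right)} = -2$
$K{\left(Q \right)} = Q \left(1 + Q\right)$
$K{\left(A{\left(1 \right)} \right)} - -313900 = - 2 \left(1 - 2\right) - -313900 = \left(-2\right) \left(-1\right) + 313900 = 2 + 313900 = 313902$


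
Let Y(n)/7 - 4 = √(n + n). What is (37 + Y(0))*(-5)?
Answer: -325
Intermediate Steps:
Y(n) = 28 + 7*√2*√n (Y(n) = 28 + 7*√(n + n) = 28 + 7*√(2*n) = 28 + 7*(√2*√n) = 28 + 7*√2*√n)
(37 + Y(0))*(-5) = (37 + (28 + 7*√2*√0))*(-5) = (37 + (28 + 7*√2*0))*(-5) = (37 + (28 + 0))*(-5) = (37 + 28)*(-5) = 65*(-5) = -325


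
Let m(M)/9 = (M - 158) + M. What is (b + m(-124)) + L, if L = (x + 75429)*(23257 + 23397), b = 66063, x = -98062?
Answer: -1055857573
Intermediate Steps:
m(M) = -1422 + 18*M (m(M) = 9*((M - 158) + M) = 9*((-158 + M) + M) = 9*(-158 + 2*M) = -1422 + 18*M)
L = -1055919982 (L = (-98062 + 75429)*(23257 + 23397) = -22633*46654 = -1055919982)
(b + m(-124)) + L = (66063 + (-1422 + 18*(-124))) - 1055919982 = (66063 + (-1422 - 2232)) - 1055919982 = (66063 - 3654) - 1055919982 = 62409 - 1055919982 = -1055857573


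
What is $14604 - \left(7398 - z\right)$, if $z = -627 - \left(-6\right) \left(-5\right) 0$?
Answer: $6579$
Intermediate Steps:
$z = -627$ ($z = -627 - 30 \cdot 0 = -627 - 0 = -627 + 0 = -627$)
$14604 - \left(7398 - z\right) = 14604 - \left(7398 - -627\right) = 14604 - \left(7398 + 627\right) = 14604 - 8025 = 6579$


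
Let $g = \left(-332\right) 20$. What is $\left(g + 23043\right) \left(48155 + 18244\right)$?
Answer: $1089142797$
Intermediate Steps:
$g = -6640$
$\left(g + 23043\right) \left(48155 + 18244\right) = \left(-6640 + 23043\right) \left(48155 + 18244\right) = 16403 \cdot 66399 = 1089142797$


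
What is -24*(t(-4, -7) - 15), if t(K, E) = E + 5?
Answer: 408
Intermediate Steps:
t(K, E) = 5 + E
-24*(t(-4, -7) - 15) = -24*((5 - 7) - 15) = -24*(-2 - 15) = -24*(-17) = 408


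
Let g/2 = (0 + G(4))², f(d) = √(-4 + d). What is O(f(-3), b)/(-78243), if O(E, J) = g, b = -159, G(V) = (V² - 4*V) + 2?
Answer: -8/78243 ≈ -0.00010225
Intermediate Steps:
G(V) = 2 + V² - 4*V
g = 8 (g = 2*(0 + (2 + 4² - 4*4))² = 2*(0 + (2 + 16 - 16))² = 2*(0 + 2)² = 2*2² = 2*4 = 8)
O(E, J) = 8
O(f(-3), b)/(-78243) = 8/(-78243) = 8*(-1/78243) = -8/78243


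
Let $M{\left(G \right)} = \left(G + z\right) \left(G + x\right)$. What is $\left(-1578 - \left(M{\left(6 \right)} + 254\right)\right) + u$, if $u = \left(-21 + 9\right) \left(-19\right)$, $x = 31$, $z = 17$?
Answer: $-2455$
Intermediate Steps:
$M{\left(G \right)} = \left(17 + G\right) \left(31 + G\right)$ ($M{\left(G \right)} = \left(G + 17\right) \left(G + 31\right) = \left(17 + G\right) \left(31 + G\right)$)
$u = 228$ ($u = \left(-12\right) \left(-19\right) = 228$)
$\left(-1578 - \left(M{\left(6 \right)} + 254\right)\right) + u = \left(-1578 - \left(\left(527 + 6^{2} + 48 \cdot 6\right) + 254\right)\right) + 228 = \left(-1578 - \left(\left(527 + 36 + 288\right) + 254\right)\right) + 228 = \left(-1578 - \left(851 + 254\right)\right) + 228 = \left(-1578 - 1105\right) + 228 = -2683 + 228 = -2455$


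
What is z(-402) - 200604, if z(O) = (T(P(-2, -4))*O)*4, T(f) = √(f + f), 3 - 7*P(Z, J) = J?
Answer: -200604 - 1608*√2 ≈ -2.0288e+5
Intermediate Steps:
P(Z, J) = 3/7 - J/7
T(f) = √2*√f (T(f) = √(2*f) = √2*√f)
z(O) = 4*O*√2 (z(O) = ((√2*√(3/7 - ⅐*(-4)))*O)*4 = ((√2*√(3/7 + 4/7))*O)*4 = ((√2*√1)*O)*4 = ((√2*1)*O)*4 = (√2*O)*4 = (O*√2)*4 = 4*O*√2)
z(-402) - 200604 = 4*(-402)*√2 - 200604 = -1608*√2 - 200604 = -200604 - 1608*√2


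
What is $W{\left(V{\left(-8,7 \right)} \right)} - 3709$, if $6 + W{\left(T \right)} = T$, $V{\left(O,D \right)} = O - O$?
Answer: $-3715$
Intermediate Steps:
$V{\left(O,D \right)} = 0$
$W{\left(T \right)} = -6 + T$
$W{\left(V{\left(-8,7 \right)} \right)} - 3709 = \left(-6 + 0\right) - 3709 = -6 - 3709 = -3715$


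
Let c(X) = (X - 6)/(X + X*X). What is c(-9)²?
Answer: 25/576 ≈ 0.043403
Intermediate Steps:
c(X) = (-6 + X)/(X + X²)
c(-9)² = ((-6 - 9)/((-9)*(1 - 9)))² = (-⅑*(-15)/(-8))² = (-⅑*(-⅛)*(-15))² = (-5/24)² = 25/576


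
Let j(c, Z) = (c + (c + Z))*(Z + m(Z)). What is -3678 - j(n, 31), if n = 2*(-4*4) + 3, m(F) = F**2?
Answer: 23106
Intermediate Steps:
n = -29 (n = 2*(-16) + 3 = -32 + 3 = -29)
j(c, Z) = (Z + Z**2)*(Z + 2*c) (j(c, Z) = (c + (c + Z))*(Z + Z**2) = (c + (Z + c))*(Z + Z**2) = (Z + 2*c)*(Z + Z**2) = (Z + Z**2)*(Z + 2*c))
-3678 - j(n, 31) = -3678 - 31*(31 + 31**2 + 2*(-29) + 2*31*(-29)) = -3678 - 31*(31 + 961 - 58 - 1798) = -3678 - 31*(-864) = -3678 - 1*(-26784) = -3678 + 26784 = 23106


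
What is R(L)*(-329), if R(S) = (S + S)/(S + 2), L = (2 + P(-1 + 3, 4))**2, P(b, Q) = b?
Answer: -5264/9 ≈ -584.89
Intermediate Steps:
L = 16 (L = (2 + (-1 + 3))**2 = (2 + 2)**2 = 4**2 = 16)
R(S) = 2*S/(2 + S) (R(S) = (2*S)/(2 + S) = 2*S/(2 + S))
R(L)*(-329) = (2*16/(2 + 16))*(-329) = (2*16/18)*(-329) = (2*16*(1/18))*(-329) = (16/9)*(-329) = -5264/9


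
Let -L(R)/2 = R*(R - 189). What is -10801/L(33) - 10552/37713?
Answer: -1017715/765864 ≈ -1.3288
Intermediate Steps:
L(R) = -2*R*(-189 + R) (L(R) = -2*R*(R - 189) = -2*R*(-189 + R))
-10801/L(33) - 10552/37713 = -10801*1/(66*(189 - 1*33)) - 10552/37713 = -10801*1/(66*(189 - 33)) - 10552*1/37713 = -10801/(2*33*156) - 10552/37713 = -10801/10296 - 10552/37713 = -1017715/765864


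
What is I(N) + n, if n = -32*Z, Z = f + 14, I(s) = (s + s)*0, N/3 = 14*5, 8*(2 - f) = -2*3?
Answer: -536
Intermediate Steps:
f = 11/4 (f = 2 - (-1)*3/4 = 2 - ⅛*(-6) = 2 + ¾ = 11/4 ≈ 2.7500)
N = 210 (N = 3*(14*5) = 3*70 = 210)
I(s) = 0 (I(s) = (2*s)*0 = 0)
Z = 67/4 (Z = 11/4 + 14 = 67/4 ≈ 16.750)
n = -536 (n = -32*67/4 = -536)
I(N) + n = 0 - 536 = -536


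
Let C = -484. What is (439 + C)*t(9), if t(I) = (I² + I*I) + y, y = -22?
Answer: -6300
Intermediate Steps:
t(I) = -22 + 2*I² (t(I) = (I² + I*I) - 22 = (I² + I²) - 22 = 2*I² - 22 = -22 + 2*I²)
(439 + C)*t(9) = (439 - 484)*(-22 + 2*9²) = -45*(-22 + 2*81) = -45*(-22 + 162) = -45*140 = -6300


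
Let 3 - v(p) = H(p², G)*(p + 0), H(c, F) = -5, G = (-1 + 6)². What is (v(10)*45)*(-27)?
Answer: -64395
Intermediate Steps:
G = 25 (G = 5² = 25)
v(p) = 3 + 5*p (v(p) = 3 - (-5)*(p + 0) = 3 - (-5)*p = 3 + 5*p)
(v(10)*45)*(-27) = ((3 + 5*10)*45)*(-27) = ((3 + 50)*45)*(-27) = (53*45)*(-27) = 2385*(-27) = -64395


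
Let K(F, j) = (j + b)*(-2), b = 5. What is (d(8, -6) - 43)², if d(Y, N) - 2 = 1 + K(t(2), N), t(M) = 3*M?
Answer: 1444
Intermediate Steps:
K(F, j) = -10 - 2*j (K(F, j) = (j + 5)*(-2) = (5 + j)*(-2) = -10 - 2*j)
d(Y, N) = -7 - 2*N (d(Y, N) = 2 + (1 + (-10 - 2*N)) = 2 + (-9 - 2*N) = -7 - 2*N)
(d(8, -6) - 43)² = ((-7 - 2*(-6)) - 43)² = ((-7 + 12) - 43)² = (5 - 43)² = (-38)² = 1444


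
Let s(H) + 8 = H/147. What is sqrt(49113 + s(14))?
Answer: sqrt(21655347)/21 ≈ 221.60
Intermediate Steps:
s(H) = -8 + H/147
sqrt(49113 + s(14)) = sqrt(49113 + (-8 + (1/147)*14)) = sqrt(49113 + (-8 + 2/21)) = sqrt(49113 - 166/21) = sqrt(1031207/21) = sqrt(21655347)/21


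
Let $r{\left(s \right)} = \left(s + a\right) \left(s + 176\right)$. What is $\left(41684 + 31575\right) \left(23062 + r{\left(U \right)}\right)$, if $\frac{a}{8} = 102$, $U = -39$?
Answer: $9487846349$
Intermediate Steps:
$a = 816$ ($a = 8 \cdot 102 = 816$)
$r{\left(s \right)} = \left(176 + s\right) \left(816 + s\right)$ ($r{\left(s \right)} = \left(s + 816\right) \left(s + 176\right) = \left(816 + s\right) \left(176 + s\right) = \left(176 + s\right) \left(816 + s\right)$)
$\left(41684 + 31575\right) \left(23062 + r{\left(U \right)}\right) = \left(41684 + 31575\right) \left(23062 + \left(143616 + \left(-39\right)^{2} + 992 \left(-39\right)\right)\right) = 73259 \left(23062 + \left(143616 + 1521 - 38688\right)\right) = 73259 \left(23062 + 106449\right) = 73259 \cdot 129511 = 9487846349$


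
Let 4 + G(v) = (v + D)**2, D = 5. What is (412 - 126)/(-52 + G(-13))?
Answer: 143/4 ≈ 35.750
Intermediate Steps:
G(v) = -4 + (5 + v)**2 (G(v) = -4 + (v + 5)**2 = -4 + (5 + v)**2)
(412 - 126)/(-52 + G(-13)) = (412 - 126)/(-52 + (-4 + (5 - 13)**2)) = 286/(-52 + (-4 + (-8)**2)) = 286/(-52 + (-4 + 64)) = 286/(-52 + 60) = 286/8 = 286*(1/8) = 143/4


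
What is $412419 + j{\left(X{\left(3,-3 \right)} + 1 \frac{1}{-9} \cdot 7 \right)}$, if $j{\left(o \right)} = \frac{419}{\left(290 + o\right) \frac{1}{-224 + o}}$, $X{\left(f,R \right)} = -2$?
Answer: $\frac{1065247936}{2585} \approx 4.1209 \cdot 10^{5}$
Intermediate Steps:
$j{\left(o \right)} = \frac{419 \left(-224 + o\right)}{290 + o}$ ($j{\left(o \right)} = \frac{419}{\frac{1}{-224 + o} \left(290 + o\right)} = 419 \frac{-224 + o}{290 + o} = \frac{419 \left(-224 + o\right)}{290 + o}$)
$412419 + j{\left(X{\left(3,-3 \right)} + 1 \frac{1}{-9} \cdot 7 \right)} = 412419 + \frac{419 \left(-224 - \left(2 - 1 \frac{1}{-9} \cdot 7\right)\right)}{290 - \left(2 - 1 \frac{1}{-9} \cdot 7\right)} = 412419 + \frac{419 \left(-224 - \left(2 - 1 \left(- \frac{1}{9}\right) 7\right)\right)}{290 - \left(2 - 1 \left(- \frac{1}{9}\right) 7\right)} = 412419 + \frac{419 \left(-224 - \frac{25}{9}\right)}{290 - \frac{25}{9}} = 412419 + 419 \frac{1}{\frac{2585}{9}} \left(- \frac{2041}{9}\right) = 412419 + 419 \cdot \frac{9}{2585} \left(- \frac{2041}{9}\right) = 412419 - \frac{855179}{2585} = \frac{1065247936}{2585}$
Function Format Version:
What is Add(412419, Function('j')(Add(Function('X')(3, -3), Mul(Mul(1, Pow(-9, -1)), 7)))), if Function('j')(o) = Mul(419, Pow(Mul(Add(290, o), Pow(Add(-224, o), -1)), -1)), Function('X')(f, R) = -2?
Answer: Rational(1065247936, 2585) ≈ 4.1209e+5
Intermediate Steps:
Function('j')(o) = Mul(419, Pow(Add(290, o), -1), Add(-224, o)) (Function('j')(o) = Mul(419, Pow(Mul(Pow(Add(-224, o), -1), Add(290, o)), -1)) = Mul(419, Mul(Pow(Add(290, o), -1), Add(-224, o))) = Mul(419, Pow(Add(290, o), -1), Add(-224, o)))
Add(412419, Function('j')(Add(Function('X')(3, -3), Mul(Mul(1, Pow(-9, -1)), 7)))) = Add(412419, Mul(419, Pow(Add(290, Add(-2, Mul(Mul(1, Pow(-9, -1)), 7))), -1), Add(-224, Add(-2, Mul(Mul(1, Pow(-9, -1)), 7))))) = Add(412419, Mul(419, Pow(Add(290, Add(-2, Mul(Mul(1, Rational(-1, 9)), 7))), -1), Add(-224, Add(-2, Mul(Mul(1, Rational(-1, 9)), 7))))) = Add(412419, Mul(419, Pow(Add(290, Add(-2, Mul(Rational(-1, 9), 7))), -1), Add(-224, Add(-2, Mul(Rational(-1, 9), 7))))) = Add(412419, Mul(419, Pow(Add(290, Add(-2, Rational(-7, 9))), -1), Add(-224, Add(-2, Rational(-7, 9))))) = Add(412419, Mul(419, Pow(Add(290, Rational(-25, 9)), -1), Add(-224, Rational(-25, 9)))) = Add(412419, Mul(419, Pow(Rational(2585, 9), -1), Rational(-2041, 9))) = Add(412419, Mul(419, Rational(9, 2585), Rational(-2041, 9))) = Add(412419, Rational(-855179, 2585)) = Rational(1065247936, 2585)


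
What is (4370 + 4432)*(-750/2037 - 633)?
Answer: -3785361714/679 ≈ -5.5749e+6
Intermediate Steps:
(4370 + 4432)*(-750/2037 - 633) = 8802*(-750*1/2037 - 633) = 8802*(-250/679 - 633) = 8802*(-430057/679) = -3785361714/679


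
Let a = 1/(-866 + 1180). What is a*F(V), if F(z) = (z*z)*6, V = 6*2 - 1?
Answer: 363/157 ≈ 2.3121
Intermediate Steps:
V = 11 (V = 12 - 1 = 11)
a = 1/314 ≈ 0.0031847
F(z) = 6*z² (F(z) = z²*6 = 6*z²)
a*F(V) = (6*11²)/314 = (6*121)/314 = (1/314)*726 = 363/157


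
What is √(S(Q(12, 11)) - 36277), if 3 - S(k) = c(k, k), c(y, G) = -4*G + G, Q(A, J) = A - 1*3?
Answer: I*√36247 ≈ 190.39*I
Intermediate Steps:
Q(A, J) = -3 + A (Q(A, J) = A - 3 = -3 + A)
c(y, G) = -3*G
S(k) = 3 + 3*k (S(k) = 3 - (-3)*k = 3 + 3*k)
√(S(Q(12, 11)) - 36277) = √((3 + 3*(-3 + 12)) - 36277) = √((3 + 3*9) - 36277) = √((3 + 27) - 36277) = √(30 - 36277) = √(-36247) = I*√36247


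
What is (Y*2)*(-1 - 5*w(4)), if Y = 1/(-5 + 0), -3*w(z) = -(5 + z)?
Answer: 32/5 ≈ 6.4000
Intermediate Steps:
w(z) = 5/3 + z/3 (w(z) = -(-1)*(5 + z)/3 = -(-5 - z)/3 = 5/3 + z/3)
Y = -⅕ (Y = 1/(-5) = -⅕ ≈ -0.20000)
(Y*2)*(-1 - 5*w(4)) = (-⅕*2)*(-1 - 5*(5/3 + (⅓)*4)) = -2*(-1 - 5*(5/3 + 4/3))/5 = -2*(-1 - 5*3)/5 = -2*(-1 - 15)/5 = -⅖*(-16) = 32/5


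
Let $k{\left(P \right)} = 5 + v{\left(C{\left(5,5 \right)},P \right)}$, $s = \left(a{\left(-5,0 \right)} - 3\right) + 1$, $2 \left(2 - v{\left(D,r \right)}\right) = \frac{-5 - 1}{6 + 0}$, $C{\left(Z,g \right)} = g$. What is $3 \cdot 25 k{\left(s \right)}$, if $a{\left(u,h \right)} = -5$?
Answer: $\frac{1125}{2} \approx 562.5$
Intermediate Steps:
$v{\left(D,r \right)} = \frac{5}{2}$ ($v{\left(D,r \right)} = 2 - \frac{\left(-5 - 1\right) \frac{1}{6 + 0}}{2} = 2 - \frac{\left(-6\right) \frac{1}{6}}{2} = 2 - - \frac{1}{2} = 2 + \frac{1}{2} = \frac{5}{2}$)
$s = -7$ ($s = \left(-5 - 3\right) + 1 = -8 + 1 = -7$)
$k{\left(P \right)} = \frac{15}{2}$ ($k{\left(P \right)} = 5 + \frac{5}{2} = \frac{15}{2}$)
$3 \cdot 25 k{\left(s \right)} = 3 \cdot 25 \cdot \frac{15}{2} = 75 \cdot \frac{15}{2} = \frac{1125}{2}$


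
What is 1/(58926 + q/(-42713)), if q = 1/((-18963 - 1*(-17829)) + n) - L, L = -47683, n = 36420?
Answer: 1507170918/88809870971729 ≈ 1.6971e-5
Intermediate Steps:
q = 1682542339/35286 (q = 1/((-18963 - 1*(-17829)) + 36420) - 1*(-47683) = 1/((-18963 + 17829) + 36420) + 47683 = 1/(-1134 + 36420) + 47683 = 1/35286 + 47683 = 1682542339/35286 ≈ 47683.)
1/(58926 + q/(-42713)) = 1/(58926 + (1682542339/35286)/(-42713)) = 1/(58926 + (1682542339/35286)*(-1/42713)) = 1/(58926 - 1682542339/1507170918) = 1/(88809870971729/1507170918) = 1507170918/88809870971729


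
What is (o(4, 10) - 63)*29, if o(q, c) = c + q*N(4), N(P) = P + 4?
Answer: -609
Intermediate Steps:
N(P) = 4 + P
o(q, c) = c + 8*q (o(q, c) = c + q*(4 + 4) = c + q*8 = c + 8*q)
(o(4, 10) - 63)*29 = ((10 + 8*4) - 63)*29 = ((10 + 32) - 63)*29 = (42 - 63)*29 = -21*29 = -609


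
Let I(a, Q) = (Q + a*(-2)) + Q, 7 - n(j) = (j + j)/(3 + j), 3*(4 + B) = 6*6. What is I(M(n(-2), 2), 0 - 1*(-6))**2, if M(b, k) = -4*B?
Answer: 5776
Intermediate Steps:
B = 8 (B = -4 + (6*6)/3 = -4 + (1/3)*36 = -4 + 12 = 8)
n(j) = 7 - 2*j/(3 + j) (n(j) = 7 - (j + j)/(3 + j) = 7 - 2*j/(3 + j))
M(b, k) = -32 (M(b, k) = -4*8 = -32)
I(a, Q) = -2*a + 2*Q (I(a, Q) = (Q - 2*a) + Q = -2*a + 2*Q)
I(M(n(-2), 2), 0 - 1*(-6))**2 = (-2*(-32) + 2*(0 - 1*(-6)))**2 = (64 + 2*(0 + 6))**2 = (64 + 2*6)**2 = (64 + 12)**2 = 76**2 = 5776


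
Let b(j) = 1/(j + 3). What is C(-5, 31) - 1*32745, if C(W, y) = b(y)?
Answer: -1113329/34 ≈ -32745.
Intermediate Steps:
b(j) = 1/(3 + j)
C(W, y) = 1/(3 + y)
C(-5, 31) - 1*32745 = 1/(3 + 31) - 1*32745 = 1/34 - 32745 = -1113329/34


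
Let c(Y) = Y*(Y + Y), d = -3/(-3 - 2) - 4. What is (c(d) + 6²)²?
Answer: 2184484/625 ≈ 3495.2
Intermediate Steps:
d = -17/5 (d = -3/(-5) - 4 = -3*(-⅕) - 4 = ⅗ - 4 = -17/5 ≈ -3.4000)
c(Y) = 2*Y² (c(Y) = Y*(2*Y) = 2*Y²)
(c(d) + 6²)² = (2*(-17/5)² + 6²)² = (2*(289/25) + 36)² = (578/25 + 36)² = (1478/25)² = 2184484/625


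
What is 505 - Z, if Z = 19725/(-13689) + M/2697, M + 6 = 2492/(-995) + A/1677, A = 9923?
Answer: 88885582734521/175509931545 ≈ 506.44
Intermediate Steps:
M = -4317389/1668615 (M = -6 + (2492/(-995) + 9923/1677) = -6 + (2492*(-1/995) + 9923*(1/1677)) = -6 + (-2492/995 + 9923/1677) = -6 + 5694301/1668615 = -4317389/1668615 ≈ -2.5874)
Z = -253067304296/175509931545 (Z = 19725/(-13689) - 4317389/1668615/2697 = 19725*(-1/13689) - 4317389/1668615*1/2697 = -6575/4563 - 4317389/4500254655 = -253067304296/175509931545 ≈ -1.4419)
505 - Z = 505 - 1*(-253067304296/175509931545) = 505 + 253067304296/175509931545 = 88885582734521/175509931545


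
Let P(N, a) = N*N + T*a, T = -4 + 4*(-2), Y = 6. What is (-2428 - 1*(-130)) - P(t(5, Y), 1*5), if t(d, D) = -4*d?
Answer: -2638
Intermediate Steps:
T = -12 (T = -4 - 8 = -12)
P(N, a) = N² - 12*a (P(N, a) = N*N - 12*a = N² - 12*a)
(-2428 - 1*(-130)) - P(t(5, Y), 1*5) = (-2428 - 1*(-130)) - ((-4*5)² - 12*5) = (-2428 + 130) - ((-20)² - 12*5) = -2298 - (400 - 60) = -2298 - 1*340 = -2298 - 340 = -2638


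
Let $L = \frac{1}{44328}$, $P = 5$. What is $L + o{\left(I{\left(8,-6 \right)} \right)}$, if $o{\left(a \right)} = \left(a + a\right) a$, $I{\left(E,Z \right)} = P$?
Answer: $\frac{2216401}{44328} \approx 50.0$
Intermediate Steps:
$I{\left(E,Z \right)} = 5$
$L = \frac{1}{44328} \approx 2.2559 \cdot 10^{-5}$
$o{\left(a \right)} = 2 a^{2}$ ($o{\left(a \right)} = 2 a a = 2 a^{2}$)
$L + o{\left(I{\left(8,-6 \right)} \right)} = \frac{1}{44328} + 2 \cdot 5^{2} = \frac{1}{44328} + 2 \cdot 25 = \frac{1}{44328} + 50 = \frac{2216401}{44328}$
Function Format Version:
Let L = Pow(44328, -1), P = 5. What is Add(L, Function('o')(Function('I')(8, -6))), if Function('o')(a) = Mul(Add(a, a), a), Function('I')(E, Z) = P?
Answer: Rational(2216401, 44328) ≈ 50.000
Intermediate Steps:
Function('I')(E, Z) = 5
L = Rational(1, 44328) ≈ 2.2559e-5
Function('o')(a) = Mul(2, Pow(a, 2)) (Function('o')(a) = Mul(Mul(2, a), a) = Mul(2, Pow(a, 2)))
Add(L, Function('o')(Function('I')(8, -6))) = Add(Rational(1, 44328), Mul(2, Pow(5, 2))) = Add(Rational(1, 44328), Mul(2, 25)) = Add(Rational(1, 44328), 50) = Rational(2216401, 44328)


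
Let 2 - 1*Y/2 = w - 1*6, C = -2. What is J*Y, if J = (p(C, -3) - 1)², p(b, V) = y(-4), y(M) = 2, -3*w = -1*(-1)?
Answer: 50/3 ≈ 16.667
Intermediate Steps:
w = -⅓ (w = -(-1)*(-1)/3 = -⅓*1 = -⅓ ≈ -0.33333)
p(b, V) = 2
J = 1 (J = (2 - 1)² = 1² = 1)
Y = 50/3 (Y = 4 - 2*(-⅓ - 1*6) = 4 - 2*(-⅓ - 6) = 4 - 2*(-19/3) = 4 + 38/3 = 50/3 ≈ 16.667)
J*Y = 1*(50/3) = 50/3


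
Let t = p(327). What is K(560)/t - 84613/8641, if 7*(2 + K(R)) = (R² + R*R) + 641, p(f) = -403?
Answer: -5663746380/24376261 ≈ -232.35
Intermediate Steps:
t = -403
K(R) = 627/7 + 2*R²/7 (K(R) = -2 + ((R² + R*R) + 641)/7 = -2 + ((R² + R²) + 641)/7 = -2 + (2*R² + 641)/7 = -2 + (641 + 2*R²)/7 = -2 + (641/7 + 2*R²/7) = 627/7 + 2*R²/7)
K(560)/t - 84613/8641 = (627/7 + (2/7)*560²)/(-403) - 84613/8641 = (627/7 + (2/7)*313600)*(-1/403) - 84613*1/8641 = (627/7 + 89600)*(-1/403) - 84613/8641 = (627827/7)*(-1/403) - 84613/8641 = -627827/2821 - 84613/8641 = -5663746380/24376261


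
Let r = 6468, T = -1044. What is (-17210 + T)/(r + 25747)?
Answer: -18254/32215 ≈ -0.56663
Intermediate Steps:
(-17210 + T)/(r + 25747) = (-17210 - 1044)/(6468 + 25747) = -18254/32215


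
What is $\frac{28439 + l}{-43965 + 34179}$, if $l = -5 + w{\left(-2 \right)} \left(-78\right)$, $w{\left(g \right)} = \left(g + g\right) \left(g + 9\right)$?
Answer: $- \frac{729}{233} \approx -3.1288$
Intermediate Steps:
$w{\left(g \right)} = 2 g \left(9 + g\right)$
$l = 2179$ ($l = -5 + 2 \left(-2\right) \left(9 - 2\right) \left(-78\right) = -5 + 2 \left(-2\right) 7 \left(-78\right) = -5 - -2184 = -5 + 2184 = 2179$)
$\frac{28439 + l}{-43965 + 34179} = \frac{28439 + 2179}{-43965 + 34179} = \frac{30618}{-9786} = 30618 \left(- \frac{1}{9786}\right) = - \frac{729}{233}$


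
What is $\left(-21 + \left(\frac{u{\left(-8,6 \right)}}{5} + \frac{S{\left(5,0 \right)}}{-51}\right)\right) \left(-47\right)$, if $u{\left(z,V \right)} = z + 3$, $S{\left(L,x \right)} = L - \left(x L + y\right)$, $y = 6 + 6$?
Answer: $\frac{52405}{51} \approx 1027.5$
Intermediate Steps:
$y = 12$
$S{\left(L,x \right)} = -12 + L - L x$ ($S{\left(L,x \right)} = L - \left(x L + 12\right) = L - \left(L x + 12\right) = L - \left(12 + L x\right) = -12 + L - L x$)
$u{\left(z,V \right)} = 3 + z$
$\left(-21 + \left(\frac{u{\left(-8,6 \right)}}{5} + \frac{S{\left(5,0 \right)}}{-51}\right)\right) \left(-47\right) = \left(-21 + \left(\frac{3 - 8}{5} + \frac{-12 + 5 - 5 \cdot 0}{-51}\right)\right) \left(-47\right) = \left(-21 - \left(1 - \left(-12 + 5 + 0\right) \left(- \frac{1}{51}\right)\right)\right) \left(-47\right) = \left(-21 - \frac{44}{51}\right) \left(-47\right) = \left(- \frac{1115}{51}\right) \left(-47\right) = \frac{52405}{51}$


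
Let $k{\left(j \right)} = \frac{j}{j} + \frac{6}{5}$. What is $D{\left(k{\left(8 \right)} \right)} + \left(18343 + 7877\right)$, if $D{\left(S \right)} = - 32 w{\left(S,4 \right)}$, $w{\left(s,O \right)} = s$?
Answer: $\frac{130748}{5} \approx 26150.0$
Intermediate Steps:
$k{\left(j \right)} = \frac{11}{5}$ ($k{\left(j \right)} = 1 + 6 \cdot \frac{1}{5} = 1 + \frac{6}{5} = \frac{11}{5}$)
$D{\left(S \right)} = - 32 S$
$D{\left(k{\left(8 \right)} \right)} + \left(18343 + 7877\right) = \left(-32\right) \frac{11}{5} + \left(18343 + 7877\right) = - \frac{352}{5} + 26220 = \frac{130748}{5}$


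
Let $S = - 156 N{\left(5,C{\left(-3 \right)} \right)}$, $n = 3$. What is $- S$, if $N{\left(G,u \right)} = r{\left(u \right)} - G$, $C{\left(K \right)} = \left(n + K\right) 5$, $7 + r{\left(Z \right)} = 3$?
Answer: $-1404$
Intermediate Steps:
$r{\left(Z \right)} = -4$ ($r{\left(Z \right)} = -7 + 3 = -4$)
$C{\left(K \right)} = 15 + 5 K$ ($C{\left(K \right)} = \left(3 + K\right) 5 = 15 + 5 K$)
$N{\left(G,u \right)} = -4 - G$
$S = 1404$ ($S = - 156 \left(-4 - 5\right) = \left(-156\right) \left(-9\right) = 1404$)
$- S = \left(-1\right) 1404 = -1404$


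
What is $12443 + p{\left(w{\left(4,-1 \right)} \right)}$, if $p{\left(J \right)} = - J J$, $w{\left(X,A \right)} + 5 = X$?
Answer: $12442$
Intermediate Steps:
$w{\left(X,A \right)} = -5 + X$
$p{\left(J \right)} = - J^{2}$
$12443 + p{\left(w{\left(4,-1 \right)} \right)} = 12443 - \left(-5 + 4\right)^{2} = 12443 - \left(-1\right)^{2} = 12443 - 1 = 12442$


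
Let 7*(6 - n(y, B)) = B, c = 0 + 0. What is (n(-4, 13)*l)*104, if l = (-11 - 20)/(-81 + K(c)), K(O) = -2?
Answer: 93496/581 ≈ 160.92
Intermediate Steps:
c = 0
n(y, B) = 6 - B/7
l = 31/83 (l = (-11 - 20)/(-81 - 2) = -31/(-83) = -31*(-1/83) = 31/83 ≈ 0.37349)
(n(-4, 13)*l)*104 = ((6 - ⅐*13)*(31/83))*104 = ((6 - 13/7)*(31/83))*104 = ((29/7)*(31/83))*104 = (899/581)*104 = 93496/581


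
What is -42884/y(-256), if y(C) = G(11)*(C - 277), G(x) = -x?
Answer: -42884/5863 ≈ -7.3143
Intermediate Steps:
y(C) = 3047 - 11*C (y(C) = (-1*11)*(C - 277) = -11*(-277 + C) = 3047 - 11*C)
-42884/y(-256) = -42884/(3047 - 11*(-256)) = -42884/(3047 + 2816) = -42884/5863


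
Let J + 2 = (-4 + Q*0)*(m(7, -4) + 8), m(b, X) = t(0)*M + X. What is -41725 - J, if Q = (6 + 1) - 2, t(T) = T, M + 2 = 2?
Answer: -41707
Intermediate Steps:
M = 0 (M = -2 + 2 = 0)
m(b, X) = X (m(b, X) = 0*0 + X = 0 + X = X)
Q = 5 (Q = 7 - 2 = 5)
J = -18 (J = -2 + (-4 + 5*0)*(-4 + 8) = -2 + (-4 + 0)*4 = -2 - 4*4 = -2 - 16 = -18)
-41725 - J = -41725 - 1*(-18) = -41725 + 18 = -41707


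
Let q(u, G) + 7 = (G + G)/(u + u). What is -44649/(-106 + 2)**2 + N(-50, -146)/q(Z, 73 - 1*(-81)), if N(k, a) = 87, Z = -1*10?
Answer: -606603/75712 ≈ -8.0120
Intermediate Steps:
Z = -10
q(u, G) = -7 + G/u (q(u, G) = -7 + (G + G)/(u + u) = -7 + (2*G)/((2*u)) = -7 + (2*G)*(1/(2*u)) = -7 + G/u)
-44649/(-106 + 2)**2 + N(-50, -146)/q(Z, 73 - 1*(-81)) = -44649/(-106 + 2)**2 + 87/(-7 + (73 - 1*(-81))/(-10)) = -44649/((-104)**2) + 87/(-7 + (73 + 81)*(-1/10)) = -44649/10816 + 87/(-7 + 154*(-1/10)) = -44649*1/10816 + 87/(-7 - 77/5) = -44649/10816 + 87/(-112/5) = -44649/10816 + 87*(-5/112) = -44649/10816 - 435/112 = -606603/75712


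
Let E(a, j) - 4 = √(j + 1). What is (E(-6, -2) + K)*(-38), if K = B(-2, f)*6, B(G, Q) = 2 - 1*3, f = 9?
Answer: 76 - 38*I ≈ 76.0 - 38.0*I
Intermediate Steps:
B(G, Q) = -1 (B(G, Q) = 2 - 3 = -1)
E(a, j) = 4 + √(1 + j) (E(a, j) = 4 + √(j + 1) = 4 + √(1 + j))
K = -6 (K = -1*6 = -6)
(E(-6, -2) + K)*(-38) = ((4 + √(1 - 2)) - 6)*(-38) = ((4 + √(-1)) - 6)*(-38) = ((4 + I) - 6)*(-38) = (-2 + I)*(-38) = 76 - 38*I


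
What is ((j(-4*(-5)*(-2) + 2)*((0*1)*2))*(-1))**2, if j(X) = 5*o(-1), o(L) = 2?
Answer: 0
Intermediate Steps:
j(X) = 10 (j(X) = 5*2 = 10)
((j(-4*(-5)*(-2) + 2)*((0*1)*2))*(-1))**2 = ((10*((0*1)*2))*(-1))**2 = ((10*(0*2))*(-1))**2 = ((10*0)*(-1))**2 = (0*(-1))**2 = 0**2 = 0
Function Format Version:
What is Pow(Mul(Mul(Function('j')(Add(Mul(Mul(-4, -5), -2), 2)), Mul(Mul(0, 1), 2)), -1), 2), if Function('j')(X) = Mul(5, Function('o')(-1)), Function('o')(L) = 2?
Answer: 0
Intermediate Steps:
Function('j')(X) = 10 (Function('j')(X) = Mul(5, 2) = 10)
Pow(Mul(Mul(Function('j')(Add(Mul(Mul(-4, -5), -2), 2)), Mul(Mul(0, 1), 2)), -1), 2) = Pow(Mul(Mul(10, Mul(Mul(0, 1), 2)), -1), 2) = Pow(Mul(Mul(10, Mul(0, 2)), -1), 2) = Pow(Mul(Mul(10, 0), -1), 2) = Pow(Mul(0, -1), 2) = Pow(0, 2) = 0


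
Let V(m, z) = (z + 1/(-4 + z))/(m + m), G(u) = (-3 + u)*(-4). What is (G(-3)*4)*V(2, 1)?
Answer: 16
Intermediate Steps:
G(u) = 12 - 4*u
V(m, z) = (z + 1/(-4 + z))/(2*m) (V(m, z) = (z + 1/(-4 + z))/((2*m)) = (z + 1/(-4 + z))*(1/(2*m)) = (z + 1/(-4 + z))/(2*m))
(G(-3)*4)*V(2, 1) = ((12 - 4*(-3))*4)*((½)*(1 + 1² - 4*1)/(2*(-4 + 1))) = ((12 + 12)*4)*((½)*(½)*(1 + 1 - 4)/(-3)) = (24*4)*((½)*(½)*(-⅓)*(-2)) = 96*(⅙) = 16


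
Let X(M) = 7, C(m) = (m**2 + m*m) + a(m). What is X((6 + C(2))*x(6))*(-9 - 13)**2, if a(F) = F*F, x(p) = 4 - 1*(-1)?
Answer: 3388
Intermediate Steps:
x(p) = 5 (x(p) = 4 + 1 = 5)
a(F) = F**2
C(m) = 3*m**2 (C(m) = (m**2 + m*m) + m**2 = (m**2 + m**2) + m**2 = 2*m**2 + m**2 = 3*m**2)
X((6 + C(2))*x(6))*(-9 - 13)**2 = 7*(-9 - 13)**2 = 7*(-22)**2 = 7*484 = 3388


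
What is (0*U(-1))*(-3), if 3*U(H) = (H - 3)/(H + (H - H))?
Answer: 0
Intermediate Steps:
U(H) = (-3 + H)/(3*H) (U(H) = ((H - 3)/(H + (H - H)))/3 = ((-3 + H)/(H + 0))/3 = ((-3 + H)/H)/3 = (-3 + H)/(3*H))
(0*U(-1))*(-3) = (0*((1/3)*(-3 - 1)/(-1)))*(-3) = (0*((1/3)*(-1)*(-4)))*(-3) = (0*(4/3))*(-3) = 0*(-3) = 0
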